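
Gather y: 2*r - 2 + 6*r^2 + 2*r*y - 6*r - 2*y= 6*r^2 - 4*r + y*(2*r - 2) - 2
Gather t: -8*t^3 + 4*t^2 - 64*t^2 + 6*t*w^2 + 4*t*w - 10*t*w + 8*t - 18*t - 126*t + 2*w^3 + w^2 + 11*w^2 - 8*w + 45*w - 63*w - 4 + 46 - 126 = -8*t^3 - 60*t^2 + t*(6*w^2 - 6*w - 136) + 2*w^3 + 12*w^2 - 26*w - 84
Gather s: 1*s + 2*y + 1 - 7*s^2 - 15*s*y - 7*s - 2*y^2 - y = -7*s^2 + s*(-15*y - 6) - 2*y^2 + y + 1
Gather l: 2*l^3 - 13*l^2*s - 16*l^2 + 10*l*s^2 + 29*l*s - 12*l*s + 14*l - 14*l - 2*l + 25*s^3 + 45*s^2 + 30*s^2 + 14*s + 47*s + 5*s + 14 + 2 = 2*l^3 + l^2*(-13*s - 16) + l*(10*s^2 + 17*s - 2) + 25*s^3 + 75*s^2 + 66*s + 16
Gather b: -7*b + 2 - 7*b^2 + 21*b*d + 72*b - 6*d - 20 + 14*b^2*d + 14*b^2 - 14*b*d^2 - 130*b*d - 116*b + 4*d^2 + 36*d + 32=b^2*(14*d + 7) + b*(-14*d^2 - 109*d - 51) + 4*d^2 + 30*d + 14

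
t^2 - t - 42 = (t - 7)*(t + 6)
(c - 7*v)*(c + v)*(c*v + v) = c^3*v - 6*c^2*v^2 + c^2*v - 7*c*v^3 - 6*c*v^2 - 7*v^3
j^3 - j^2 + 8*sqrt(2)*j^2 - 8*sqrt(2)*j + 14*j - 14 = (j - 1)*(j + sqrt(2))*(j + 7*sqrt(2))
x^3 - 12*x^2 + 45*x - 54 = (x - 6)*(x - 3)^2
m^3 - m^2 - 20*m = m*(m - 5)*(m + 4)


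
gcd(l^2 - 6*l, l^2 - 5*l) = l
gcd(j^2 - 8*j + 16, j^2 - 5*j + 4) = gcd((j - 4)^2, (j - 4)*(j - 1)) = j - 4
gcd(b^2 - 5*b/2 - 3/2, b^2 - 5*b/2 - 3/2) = b^2 - 5*b/2 - 3/2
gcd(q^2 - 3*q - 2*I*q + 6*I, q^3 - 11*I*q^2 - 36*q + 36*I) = q - 2*I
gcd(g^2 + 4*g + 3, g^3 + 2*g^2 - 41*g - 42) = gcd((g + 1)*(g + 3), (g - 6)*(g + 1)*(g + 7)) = g + 1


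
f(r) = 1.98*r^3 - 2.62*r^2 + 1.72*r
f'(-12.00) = 919.96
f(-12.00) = -3819.36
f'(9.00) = 435.70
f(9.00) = 1246.68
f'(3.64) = 61.35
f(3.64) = 67.04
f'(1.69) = 9.83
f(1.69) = 4.98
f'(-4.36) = 137.48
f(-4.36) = -221.41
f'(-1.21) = 16.76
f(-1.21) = -9.42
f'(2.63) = 29.03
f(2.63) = 22.42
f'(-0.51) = 5.94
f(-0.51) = -1.82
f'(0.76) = 1.17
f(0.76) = 0.66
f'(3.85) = 69.59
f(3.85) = 80.78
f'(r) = 5.94*r^2 - 5.24*r + 1.72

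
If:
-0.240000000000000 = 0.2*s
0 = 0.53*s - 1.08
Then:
No Solution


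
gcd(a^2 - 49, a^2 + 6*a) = 1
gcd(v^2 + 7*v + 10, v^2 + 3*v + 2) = v + 2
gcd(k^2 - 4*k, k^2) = k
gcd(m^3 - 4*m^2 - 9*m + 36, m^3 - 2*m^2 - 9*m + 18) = m^2 - 9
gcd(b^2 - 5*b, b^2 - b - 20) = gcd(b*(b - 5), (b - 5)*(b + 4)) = b - 5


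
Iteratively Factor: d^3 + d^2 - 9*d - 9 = (d - 3)*(d^2 + 4*d + 3) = (d - 3)*(d + 3)*(d + 1)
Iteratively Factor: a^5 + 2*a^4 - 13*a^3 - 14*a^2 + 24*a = (a + 4)*(a^4 - 2*a^3 - 5*a^2 + 6*a) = (a - 3)*(a + 4)*(a^3 + a^2 - 2*a) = (a - 3)*(a - 1)*(a + 4)*(a^2 + 2*a) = a*(a - 3)*(a - 1)*(a + 4)*(a + 2)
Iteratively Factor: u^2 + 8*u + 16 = (u + 4)*(u + 4)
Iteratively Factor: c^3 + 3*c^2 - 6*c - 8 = (c - 2)*(c^2 + 5*c + 4) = (c - 2)*(c + 1)*(c + 4)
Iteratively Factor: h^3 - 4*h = (h - 2)*(h^2 + 2*h) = (h - 2)*(h + 2)*(h)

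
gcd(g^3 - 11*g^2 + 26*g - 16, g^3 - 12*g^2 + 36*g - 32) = g^2 - 10*g + 16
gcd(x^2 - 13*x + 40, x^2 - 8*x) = x - 8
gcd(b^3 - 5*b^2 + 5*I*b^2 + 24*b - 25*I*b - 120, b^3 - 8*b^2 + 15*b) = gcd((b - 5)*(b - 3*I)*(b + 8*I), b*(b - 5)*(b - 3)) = b - 5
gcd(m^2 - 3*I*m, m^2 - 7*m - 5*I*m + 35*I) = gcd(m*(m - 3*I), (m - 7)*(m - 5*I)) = 1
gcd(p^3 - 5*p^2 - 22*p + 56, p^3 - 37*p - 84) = p^2 - 3*p - 28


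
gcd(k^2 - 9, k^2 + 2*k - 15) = k - 3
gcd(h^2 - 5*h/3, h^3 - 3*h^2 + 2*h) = h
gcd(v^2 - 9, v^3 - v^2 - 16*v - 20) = 1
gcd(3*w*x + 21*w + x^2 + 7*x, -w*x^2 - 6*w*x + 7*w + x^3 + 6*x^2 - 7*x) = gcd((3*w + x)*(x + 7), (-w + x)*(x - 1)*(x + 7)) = x + 7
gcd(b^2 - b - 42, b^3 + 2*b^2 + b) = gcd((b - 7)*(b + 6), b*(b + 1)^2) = 1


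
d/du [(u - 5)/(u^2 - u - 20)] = -1/(u^2 + 8*u + 16)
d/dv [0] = 0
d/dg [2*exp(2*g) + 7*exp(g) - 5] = (4*exp(g) + 7)*exp(g)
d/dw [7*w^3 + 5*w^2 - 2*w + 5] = 21*w^2 + 10*w - 2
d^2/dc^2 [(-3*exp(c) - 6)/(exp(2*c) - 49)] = 3*(8*(exp(c) + 1)*(exp(2*c) - 49)*exp(c) - 8*(exp(c) + 2)*exp(3*c) - (exp(2*c) - 49)^2)*exp(c)/(exp(2*c) - 49)^3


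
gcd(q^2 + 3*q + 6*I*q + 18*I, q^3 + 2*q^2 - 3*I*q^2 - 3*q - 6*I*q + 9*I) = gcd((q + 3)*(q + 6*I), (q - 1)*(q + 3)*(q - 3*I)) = q + 3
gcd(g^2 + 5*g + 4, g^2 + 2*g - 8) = g + 4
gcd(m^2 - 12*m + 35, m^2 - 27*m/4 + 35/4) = m - 5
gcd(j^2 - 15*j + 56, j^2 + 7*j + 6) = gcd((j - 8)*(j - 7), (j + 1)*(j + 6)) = 1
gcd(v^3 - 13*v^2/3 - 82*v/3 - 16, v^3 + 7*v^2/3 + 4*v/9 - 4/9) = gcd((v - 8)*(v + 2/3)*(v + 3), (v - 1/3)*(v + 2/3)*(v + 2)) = v + 2/3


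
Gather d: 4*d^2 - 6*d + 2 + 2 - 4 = 4*d^2 - 6*d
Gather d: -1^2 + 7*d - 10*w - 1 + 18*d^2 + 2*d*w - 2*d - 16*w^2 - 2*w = 18*d^2 + d*(2*w + 5) - 16*w^2 - 12*w - 2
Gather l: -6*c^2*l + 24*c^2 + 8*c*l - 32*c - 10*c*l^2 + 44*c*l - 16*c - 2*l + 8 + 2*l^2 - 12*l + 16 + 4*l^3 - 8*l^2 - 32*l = 24*c^2 - 48*c + 4*l^3 + l^2*(-10*c - 6) + l*(-6*c^2 + 52*c - 46) + 24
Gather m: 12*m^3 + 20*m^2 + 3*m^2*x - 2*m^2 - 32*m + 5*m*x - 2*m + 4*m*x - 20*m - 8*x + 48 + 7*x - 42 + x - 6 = 12*m^3 + m^2*(3*x + 18) + m*(9*x - 54)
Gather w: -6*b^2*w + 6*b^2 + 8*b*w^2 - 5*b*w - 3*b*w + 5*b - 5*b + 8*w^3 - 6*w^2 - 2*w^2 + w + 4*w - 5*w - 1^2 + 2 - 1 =6*b^2 + 8*w^3 + w^2*(8*b - 8) + w*(-6*b^2 - 8*b)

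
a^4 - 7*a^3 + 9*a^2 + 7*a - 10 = (a - 5)*(a - 2)*(a - 1)*(a + 1)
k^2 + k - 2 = (k - 1)*(k + 2)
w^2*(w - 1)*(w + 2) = w^4 + w^3 - 2*w^2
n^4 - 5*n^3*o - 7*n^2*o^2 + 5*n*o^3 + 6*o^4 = (n - 6*o)*(n - o)*(n + o)^2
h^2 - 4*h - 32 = (h - 8)*(h + 4)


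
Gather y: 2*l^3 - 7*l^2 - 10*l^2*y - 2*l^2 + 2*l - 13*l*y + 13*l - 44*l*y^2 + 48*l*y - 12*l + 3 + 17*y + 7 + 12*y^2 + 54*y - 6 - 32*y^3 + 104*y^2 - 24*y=2*l^3 - 9*l^2 + 3*l - 32*y^3 + y^2*(116 - 44*l) + y*(-10*l^2 + 35*l + 47) + 4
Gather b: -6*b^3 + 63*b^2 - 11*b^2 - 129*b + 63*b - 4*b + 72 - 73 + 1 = -6*b^3 + 52*b^2 - 70*b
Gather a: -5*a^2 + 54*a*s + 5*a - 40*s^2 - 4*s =-5*a^2 + a*(54*s + 5) - 40*s^2 - 4*s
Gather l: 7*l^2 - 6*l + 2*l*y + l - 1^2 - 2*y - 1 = 7*l^2 + l*(2*y - 5) - 2*y - 2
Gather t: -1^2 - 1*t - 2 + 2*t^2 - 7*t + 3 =2*t^2 - 8*t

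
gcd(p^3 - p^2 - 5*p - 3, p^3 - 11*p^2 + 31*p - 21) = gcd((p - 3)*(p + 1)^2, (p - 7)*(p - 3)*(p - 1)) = p - 3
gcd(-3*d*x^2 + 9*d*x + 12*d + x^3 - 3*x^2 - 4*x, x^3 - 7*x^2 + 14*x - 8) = x - 4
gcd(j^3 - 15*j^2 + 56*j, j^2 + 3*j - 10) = 1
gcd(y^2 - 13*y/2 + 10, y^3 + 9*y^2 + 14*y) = 1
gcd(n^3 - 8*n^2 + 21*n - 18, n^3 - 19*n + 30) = n^2 - 5*n + 6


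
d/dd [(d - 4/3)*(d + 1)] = 2*d - 1/3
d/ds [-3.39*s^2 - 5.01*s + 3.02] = -6.78*s - 5.01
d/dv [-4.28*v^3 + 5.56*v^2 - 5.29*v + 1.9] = -12.84*v^2 + 11.12*v - 5.29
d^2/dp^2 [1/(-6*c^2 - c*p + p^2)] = 2*(-6*c^2 - c*p + p^2 - (c - 2*p)^2)/(6*c^2 + c*p - p^2)^3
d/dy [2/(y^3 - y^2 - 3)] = 2*y*(2 - 3*y)/(-y^3 + y^2 + 3)^2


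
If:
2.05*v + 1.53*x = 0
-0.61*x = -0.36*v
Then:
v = 0.00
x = 0.00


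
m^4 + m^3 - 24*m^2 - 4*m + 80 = (m - 4)*(m - 2)*(m + 2)*(m + 5)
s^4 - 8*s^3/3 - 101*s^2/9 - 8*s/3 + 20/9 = (s - 5)*(s - 1/3)*(s + 2/3)*(s + 2)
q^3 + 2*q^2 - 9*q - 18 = (q - 3)*(q + 2)*(q + 3)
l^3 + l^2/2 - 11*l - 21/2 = (l - 7/2)*(l + 1)*(l + 3)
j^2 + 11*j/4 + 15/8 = (j + 5/4)*(j + 3/2)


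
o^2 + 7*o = o*(o + 7)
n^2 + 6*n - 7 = (n - 1)*(n + 7)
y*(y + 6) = y^2 + 6*y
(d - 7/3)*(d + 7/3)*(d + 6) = d^3 + 6*d^2 - 49*d/9 - 98/3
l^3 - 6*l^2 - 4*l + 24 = (l - 6)*(l - 2)*(l + 2)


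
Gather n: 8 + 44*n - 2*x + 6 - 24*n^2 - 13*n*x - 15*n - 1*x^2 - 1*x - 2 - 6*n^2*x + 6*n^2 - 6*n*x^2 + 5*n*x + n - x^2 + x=n^2*(-6*x - 18) + n*(-6*x^2 - 8*x + 30) - 2*x^2 - 2*x + 12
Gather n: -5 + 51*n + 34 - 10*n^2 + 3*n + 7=-10*n^2 + 54*n + 36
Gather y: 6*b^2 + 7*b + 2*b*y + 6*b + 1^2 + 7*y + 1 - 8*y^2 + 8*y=6*b^2 + 13*b - 8*y^2 + y*(2*b + 15) + 2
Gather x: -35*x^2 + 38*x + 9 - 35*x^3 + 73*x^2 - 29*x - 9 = -35*x^3 + 38*x^2 + 9*x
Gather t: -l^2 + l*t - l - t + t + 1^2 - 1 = -l^2 + l*t - l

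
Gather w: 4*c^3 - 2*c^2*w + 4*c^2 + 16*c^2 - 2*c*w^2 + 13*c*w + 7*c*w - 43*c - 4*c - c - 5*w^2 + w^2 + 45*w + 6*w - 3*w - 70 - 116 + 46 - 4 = 4*c^3 + 20*c^2 - 48*c + w^2*(-2*c - 4) + w*(-2*c^2 + 20*c + 48) - 144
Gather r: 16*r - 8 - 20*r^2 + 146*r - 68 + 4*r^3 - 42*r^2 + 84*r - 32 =4*r^3 - 62*r^2 + 246*r - 108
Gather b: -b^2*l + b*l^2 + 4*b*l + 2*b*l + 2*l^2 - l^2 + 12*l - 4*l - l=-b^2*l + b*(l^2 + 6*l) + l^2 + 7*l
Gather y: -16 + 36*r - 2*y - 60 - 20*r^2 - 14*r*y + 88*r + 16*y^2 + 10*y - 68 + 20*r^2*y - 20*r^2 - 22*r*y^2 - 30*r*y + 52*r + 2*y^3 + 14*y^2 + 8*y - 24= -40*r^2 + 176*r + 2*y^3 + y^2*(30 - 22*r) + y*(20*r^2 - 44*r + 16) - 168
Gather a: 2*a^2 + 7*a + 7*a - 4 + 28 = 2*a^2 + 14*a + 24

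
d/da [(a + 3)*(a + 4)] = 2*a + 7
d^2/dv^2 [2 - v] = 0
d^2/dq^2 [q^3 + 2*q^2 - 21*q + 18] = 6*q + 4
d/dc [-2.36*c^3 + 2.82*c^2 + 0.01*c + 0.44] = -7.08*c^2 + 5.64*c + 0.01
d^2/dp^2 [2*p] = 0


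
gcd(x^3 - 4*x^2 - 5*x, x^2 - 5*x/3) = x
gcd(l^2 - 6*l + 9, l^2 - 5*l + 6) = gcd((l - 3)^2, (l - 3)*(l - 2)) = l - 3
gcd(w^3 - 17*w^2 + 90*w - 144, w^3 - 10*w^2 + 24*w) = w - 6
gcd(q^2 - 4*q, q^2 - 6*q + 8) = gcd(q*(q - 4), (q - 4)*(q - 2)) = q - 4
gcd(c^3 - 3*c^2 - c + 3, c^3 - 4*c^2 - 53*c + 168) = c - 3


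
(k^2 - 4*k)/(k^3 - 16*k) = 1/(k + 4)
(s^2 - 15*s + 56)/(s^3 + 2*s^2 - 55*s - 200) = (s - 7)/(s^2 + 10*s + 25)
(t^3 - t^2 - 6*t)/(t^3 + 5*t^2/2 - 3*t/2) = 2*(t^2 - t - 6)/(2*t^2 + 5*t - 3)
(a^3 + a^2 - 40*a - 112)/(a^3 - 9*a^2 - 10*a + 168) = (a + 4)/(a - 6)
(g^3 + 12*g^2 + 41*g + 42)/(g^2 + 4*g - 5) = (g^3 + 12*g^2 + 41*g + 42)/(g^2 + 4*g - 5)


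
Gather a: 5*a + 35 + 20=5*a + 55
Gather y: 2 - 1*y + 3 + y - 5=0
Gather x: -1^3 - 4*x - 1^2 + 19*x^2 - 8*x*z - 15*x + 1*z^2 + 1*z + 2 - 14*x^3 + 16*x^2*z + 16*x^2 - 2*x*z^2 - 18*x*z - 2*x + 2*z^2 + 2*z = -14*x^3 + x^2*(16*z + 35) + x*(-2*z^2 - 26*z - 21) + 3*z^2 + 3*z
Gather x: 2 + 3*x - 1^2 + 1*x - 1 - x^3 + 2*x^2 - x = -x^3 + 2*x^2 + 3*x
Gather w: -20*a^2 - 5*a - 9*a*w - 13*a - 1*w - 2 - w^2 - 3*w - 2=-20*a^2 - 18*a - w^2 + w*(-9*a - 4) - 4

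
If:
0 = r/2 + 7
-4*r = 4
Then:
No Solution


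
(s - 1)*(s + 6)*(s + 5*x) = s^3 + 5*s^2*x + 5*s^2 + 25*s*x - 6*s - 30*x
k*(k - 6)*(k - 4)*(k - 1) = k^4 - 11*k^3 + 34*k^2 - 24*k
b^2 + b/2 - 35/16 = (b - 5/4)*(b + 7/4)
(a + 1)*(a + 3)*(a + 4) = a^3 + 8*a^2 + 19*a + 12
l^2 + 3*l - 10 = (l - 2)*(l + 5)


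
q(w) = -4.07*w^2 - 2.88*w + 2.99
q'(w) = -8.14*w - 2.88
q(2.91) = -39.86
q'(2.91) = -26.57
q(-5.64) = -110.23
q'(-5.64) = 43.03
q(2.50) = -29.65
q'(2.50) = -23.23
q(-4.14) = -54.84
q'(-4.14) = 30.82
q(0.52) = 0.39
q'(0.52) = -7.11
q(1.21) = -6.45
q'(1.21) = -12.73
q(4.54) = -93.97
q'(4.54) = -39.84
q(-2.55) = -16.13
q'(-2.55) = 17.88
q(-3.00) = -25.00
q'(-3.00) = 21.54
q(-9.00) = -300.76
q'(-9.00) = 70.38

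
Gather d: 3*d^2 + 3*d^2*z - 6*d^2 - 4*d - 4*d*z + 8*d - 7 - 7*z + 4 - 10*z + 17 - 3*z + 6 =d^2*(3*z - 3) + d*(4 - 4*z) - 20*z + 20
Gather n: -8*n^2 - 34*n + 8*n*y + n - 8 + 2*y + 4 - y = -8*n^2 + n*(8*y - 33) + y - 4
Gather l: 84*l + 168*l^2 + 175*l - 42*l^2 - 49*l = 126*l^2 + 210*l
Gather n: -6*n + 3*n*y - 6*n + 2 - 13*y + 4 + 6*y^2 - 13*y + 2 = n*(3*y - 12) + 6*y^2 - 26*y + 8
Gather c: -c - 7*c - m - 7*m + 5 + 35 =-8*c - 8*m + 40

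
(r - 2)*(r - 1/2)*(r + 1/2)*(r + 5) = r^4 + 3*r^3 - 41*r^2/4 - 3*r/4 + 5/2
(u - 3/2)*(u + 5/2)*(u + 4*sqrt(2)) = u^3 + u^2 + 4*sqrt(2)*u^2 - 15*u/4 + 4*sqrt(2)*u - 15*sqrt(2)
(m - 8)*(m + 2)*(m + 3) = m^3 - 3*m^2 - 34*m - 48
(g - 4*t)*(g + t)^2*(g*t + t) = g^4*t - 2*g^3*t^2 + g^3*t - 7*g^2*t^3 - 2*g^2*t^2 - 4*g*t^4 - 7*g*t^3 - 4*t^4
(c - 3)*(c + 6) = c^2 + 3*c - 18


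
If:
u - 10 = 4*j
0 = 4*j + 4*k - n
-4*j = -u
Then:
No Solution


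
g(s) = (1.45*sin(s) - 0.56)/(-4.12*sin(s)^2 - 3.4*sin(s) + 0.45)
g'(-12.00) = -0.26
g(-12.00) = -0.09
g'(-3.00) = 0.66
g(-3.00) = -0.90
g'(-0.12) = -0.96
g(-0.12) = -0.92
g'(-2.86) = -0.41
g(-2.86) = -0.89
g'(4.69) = -2.89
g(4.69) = 7.48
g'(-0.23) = 0.11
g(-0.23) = -0.88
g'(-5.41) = -0.04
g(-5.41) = -0.12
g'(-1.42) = 29.57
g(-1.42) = 9.25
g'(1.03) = -0.01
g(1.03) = -0.12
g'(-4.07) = 0.03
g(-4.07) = -0.12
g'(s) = (8.24*sin(s)*cos(s) + 3.4*cos(s))*(1.45*sin(s) - 0.56)/(-4.12*sin(s)^2 - 3.4*sin(s) + 0.45)^2 + 1.45*cos(s)/(-4.12*sin(s)^2 - 3.4*sin(s) + 0.45) = (5.974*sin(s)^2 - 4.6144*sin(s) - 1.2515)*cos(s)/(16.9744*sin(s)^4 + 28.016*sin(s)^3 + 7.852*sin(s)^2 - 3.06*sin(s) + 0.2025)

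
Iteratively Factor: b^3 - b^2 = (b)*(b^2 - b) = b^2*(b - 1)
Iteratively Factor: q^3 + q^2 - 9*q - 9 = (q + 1)*(q^2 - 9) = (q - 3)*(q + 1)*(q + 3)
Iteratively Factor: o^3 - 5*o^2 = (o)*(o^2 - 5*o) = o^2*(o - 5)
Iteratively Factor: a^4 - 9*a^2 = (a - 3)*(a^3 + 3*a^2) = a*(a - 3)*(a^2 + 3*a) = a*(a - 3)*(a + 3)*(a)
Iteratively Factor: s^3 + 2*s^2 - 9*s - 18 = (s + 3)*(s^2 - s - 6) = (s - 3)*(s + 3)*(s + 2)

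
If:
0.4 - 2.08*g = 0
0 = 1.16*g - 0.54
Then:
No Solution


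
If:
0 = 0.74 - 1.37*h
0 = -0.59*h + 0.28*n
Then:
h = 0.54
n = 1.14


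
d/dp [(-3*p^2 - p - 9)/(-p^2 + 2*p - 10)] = 7*(-p^2 + 6*p + 4)/(p^4 - 4*p^3 + 24*p^2 - 40*p + 100)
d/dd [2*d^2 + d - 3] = 4*d + 1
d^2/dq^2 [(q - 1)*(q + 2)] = 2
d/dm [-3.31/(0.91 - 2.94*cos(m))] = 9.7314*sin(m)/(2.94*cos(m) - 0.91)^2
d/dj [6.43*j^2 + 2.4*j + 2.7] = 12.86*j + 2.4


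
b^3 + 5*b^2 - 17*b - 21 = (b - 3)*(b + 1)*(b + 7)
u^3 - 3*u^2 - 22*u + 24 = (u - 6)*(u - 1)*(u + 4)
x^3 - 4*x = x*(x - 2)*(x + 2)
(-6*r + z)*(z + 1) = -6*r*z - 6*r + z^2 + z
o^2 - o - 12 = (o - 4)*(o + 3)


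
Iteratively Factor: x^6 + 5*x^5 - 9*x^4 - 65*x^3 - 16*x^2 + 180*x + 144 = (x + 4)*(x^5 + x^4 - 13*x^3 - 13*x^2 + 36*x + 36) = (x + 1)*(x + 4)*(x^4 - 13*x^2 + 36) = (x + 1)*(x + 2)*(x + 4)*(x^3 - 2*x^2 - 9*x + 18) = (x - 3)*(x + 1)*(x + 2)*(x + 4)*(x^2 + x - 6) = (x - 3)*(x - 2)*(x + 1)*(x + 2)*(x + 4)*(x + 3)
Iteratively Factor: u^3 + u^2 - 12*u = (u - 3)*(u^2 + 4*u) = u*(u - 3)*(u + 4)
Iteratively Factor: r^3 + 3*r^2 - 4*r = (r + 4)*(r^2 - r) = r*(r + 4)*(r - 1)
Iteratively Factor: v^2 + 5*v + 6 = (v + 2)*(v + 3)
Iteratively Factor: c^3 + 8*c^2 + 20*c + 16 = (c + 2)*(c^2 + 6*c + 8) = (c + 2)^2*(c + 4)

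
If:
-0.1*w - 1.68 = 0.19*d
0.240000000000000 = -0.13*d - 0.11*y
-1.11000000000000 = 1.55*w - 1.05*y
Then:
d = -13.29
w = 8.44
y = 13.52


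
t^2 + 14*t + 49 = (t + 7)^2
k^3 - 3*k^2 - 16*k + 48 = (k - 4)*(k - 3)*(k + 4)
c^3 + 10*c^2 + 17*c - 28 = (c - 1)*(c + 4)*(c + 7)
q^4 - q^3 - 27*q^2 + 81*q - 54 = (q - 3)^2*(q - 1)*(q + 6)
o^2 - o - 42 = (o - 7)*(o + 6)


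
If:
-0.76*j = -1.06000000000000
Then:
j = 1.39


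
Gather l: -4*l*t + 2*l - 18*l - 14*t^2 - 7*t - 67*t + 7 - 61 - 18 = l*(-4*t - 16) - 14*t^2 - 74*t - 72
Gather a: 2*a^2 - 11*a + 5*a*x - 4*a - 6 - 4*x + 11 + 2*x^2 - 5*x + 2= 2*a^2 + a*(5*x - 15) + 2*x^2 - 9*x + 7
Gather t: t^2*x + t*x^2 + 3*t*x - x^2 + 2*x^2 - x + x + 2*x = t^2*x + t*(x^2 + 3*x) + x^2 + 2*x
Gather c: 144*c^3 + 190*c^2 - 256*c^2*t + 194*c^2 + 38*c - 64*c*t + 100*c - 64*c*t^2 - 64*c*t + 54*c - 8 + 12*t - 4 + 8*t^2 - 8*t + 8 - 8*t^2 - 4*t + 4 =144*c^3 + c^2*(384 - 256*t) + c*(-64*t^2 - 128*t + 192)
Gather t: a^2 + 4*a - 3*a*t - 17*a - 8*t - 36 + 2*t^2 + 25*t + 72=a^2 - 13*a + 2*t^2 + t*(17 - 3*a) + 36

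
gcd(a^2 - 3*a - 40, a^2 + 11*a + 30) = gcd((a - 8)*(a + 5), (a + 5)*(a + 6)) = a + 5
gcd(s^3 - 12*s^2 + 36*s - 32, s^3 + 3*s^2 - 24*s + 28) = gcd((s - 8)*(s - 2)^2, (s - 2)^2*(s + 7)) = s^2 - 4*s + 4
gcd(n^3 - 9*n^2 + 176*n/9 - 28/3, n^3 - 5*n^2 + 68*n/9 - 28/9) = n^2 - 3*n + 14/9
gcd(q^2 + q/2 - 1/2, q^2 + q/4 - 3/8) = q - 1/2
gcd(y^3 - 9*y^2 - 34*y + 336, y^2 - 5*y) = 1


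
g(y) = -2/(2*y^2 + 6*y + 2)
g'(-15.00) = 0.00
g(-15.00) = -0.00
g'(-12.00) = 0.00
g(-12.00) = -0.00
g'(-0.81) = 2.30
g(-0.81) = 1.29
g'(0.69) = 0.35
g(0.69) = -0.28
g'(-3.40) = -0.68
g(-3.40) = -0.42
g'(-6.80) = -0.01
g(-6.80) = -0.04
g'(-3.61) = -0.41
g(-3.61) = -0.31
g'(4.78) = 0.01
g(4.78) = -0.03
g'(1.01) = 0.20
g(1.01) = -0.20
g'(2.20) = 0.05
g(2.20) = -0.08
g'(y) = -2*(-4*y - 6)/(2*y^2 + 6*y + 2)^2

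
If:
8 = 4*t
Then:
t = 2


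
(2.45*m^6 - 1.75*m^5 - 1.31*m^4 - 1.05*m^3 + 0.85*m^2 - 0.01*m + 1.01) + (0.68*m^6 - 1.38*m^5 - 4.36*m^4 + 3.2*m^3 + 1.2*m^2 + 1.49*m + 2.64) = 3.13*m^6 - 3.13*m^5 - 5.67*m^4 + 2.15*m^3 + 2.05*m^2 + 1.48*m + 3.65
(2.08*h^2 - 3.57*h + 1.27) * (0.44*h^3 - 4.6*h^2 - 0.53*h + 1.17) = 0.9152*h^5 - 11.1388*h^4 + 15.8784*h^3 - 1.5163*h^2 - 4.85*h + 1.4859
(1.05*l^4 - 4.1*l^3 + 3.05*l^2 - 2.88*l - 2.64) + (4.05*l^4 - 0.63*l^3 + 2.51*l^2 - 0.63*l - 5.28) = 5.1*l^4 - 4.73*l^3 + 5.56*l^2 - 3.51*l - 7.92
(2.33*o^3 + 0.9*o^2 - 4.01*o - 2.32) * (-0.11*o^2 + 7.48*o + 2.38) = -0.2563*o^5 + 17.3294*o^4 + 12.7185*o^3 - 27.5976*o^2 - 26.8974*o - 5.5216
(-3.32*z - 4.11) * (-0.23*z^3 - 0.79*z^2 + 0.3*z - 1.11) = 0.7636*z^4 + 3.5681*z^3 + 2.2509*z^2 + 2.4522*z + 4.5621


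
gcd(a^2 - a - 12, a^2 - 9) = a + 3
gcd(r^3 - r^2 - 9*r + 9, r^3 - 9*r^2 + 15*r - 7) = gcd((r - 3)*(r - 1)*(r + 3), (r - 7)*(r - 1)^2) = r - 1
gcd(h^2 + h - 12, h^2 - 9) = h - 3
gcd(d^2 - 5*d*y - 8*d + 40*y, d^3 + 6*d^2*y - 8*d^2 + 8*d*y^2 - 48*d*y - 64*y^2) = d - 8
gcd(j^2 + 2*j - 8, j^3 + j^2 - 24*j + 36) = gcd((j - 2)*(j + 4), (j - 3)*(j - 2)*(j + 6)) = j - 2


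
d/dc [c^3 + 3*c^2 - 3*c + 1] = 3*c^2 + 6*c - 3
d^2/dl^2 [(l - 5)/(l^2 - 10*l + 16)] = 2*(3*(5 - l)*(l^2 - 10*l + 16) + 4*(l - 5)^3)/(l^2 - 10*l + 16)^3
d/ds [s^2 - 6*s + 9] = 2*s - 6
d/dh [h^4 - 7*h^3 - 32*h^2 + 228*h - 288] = 4*h^3 - 21*h^2 - 64*h + 228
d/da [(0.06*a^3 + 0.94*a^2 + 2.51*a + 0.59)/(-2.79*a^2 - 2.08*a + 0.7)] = (-0.1674*a^4 - 0.2496*a^3 + 5.1737*a^2 + 4.6082*a + 2.9842)/(7.7841*a^4 + 11.6064*a^3 + 0.420400000000001*a^2 - 2.912*a + 0.49)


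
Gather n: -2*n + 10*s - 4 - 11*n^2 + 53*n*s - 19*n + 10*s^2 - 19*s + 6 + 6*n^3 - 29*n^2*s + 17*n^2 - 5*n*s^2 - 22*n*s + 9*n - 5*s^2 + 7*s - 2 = 6*n^3 + n^2*(6 - 29*s) + n*(-5*s^2 + 31*s - 12) + 5*s^2 - 2*s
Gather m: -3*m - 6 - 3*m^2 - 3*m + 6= -3*m^2 - 6*m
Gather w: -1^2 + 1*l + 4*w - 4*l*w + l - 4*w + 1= -4*l*w + 2*l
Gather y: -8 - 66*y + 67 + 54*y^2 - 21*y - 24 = 54*y^2 - 87*y + 35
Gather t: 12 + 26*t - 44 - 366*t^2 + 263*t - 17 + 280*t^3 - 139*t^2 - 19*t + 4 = 280*t^3 - 505*t^2 + 270*t - 45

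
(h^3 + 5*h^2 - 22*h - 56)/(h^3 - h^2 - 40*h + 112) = (h + 2)/(h - 4)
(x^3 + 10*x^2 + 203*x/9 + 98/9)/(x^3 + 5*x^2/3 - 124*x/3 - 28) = (x + 7/3)/(x - 6)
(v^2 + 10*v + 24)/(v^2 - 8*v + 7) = (v^2 + 10*v + 24)/(v^2 - 8*v + 7)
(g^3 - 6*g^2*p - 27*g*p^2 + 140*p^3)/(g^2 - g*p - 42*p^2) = (g^2 + g*p - 20*p^2)/(g + 6*p)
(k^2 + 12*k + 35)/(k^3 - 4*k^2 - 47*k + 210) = (k + 5)/(k^2 - 11*k + 30)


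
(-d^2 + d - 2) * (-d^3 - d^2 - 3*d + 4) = d^5 + 4*d^3 - 5*d^2 + 10*d - 8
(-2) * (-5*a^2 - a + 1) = 10*a^2 + 2*a - 2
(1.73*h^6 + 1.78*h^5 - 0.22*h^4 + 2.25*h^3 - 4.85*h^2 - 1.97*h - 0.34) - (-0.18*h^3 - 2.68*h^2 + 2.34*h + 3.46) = 1.73*h^6 + 1.78*h^5 - 0.22*h^4 + 2.43*h^3 - 2.17*h^2 - 4.31*h - 3.8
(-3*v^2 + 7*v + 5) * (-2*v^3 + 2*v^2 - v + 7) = 6*v^5 - 20*v^4 + 7*v^3 - 18*v^2 + 44*v + 35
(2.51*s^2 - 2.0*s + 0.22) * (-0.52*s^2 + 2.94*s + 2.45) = -1.3052*s^4 + 8.4194*s^3 + 0.1551*s^2 - 4.2532*s + 0.539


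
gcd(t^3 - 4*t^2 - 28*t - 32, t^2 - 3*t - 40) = t - 8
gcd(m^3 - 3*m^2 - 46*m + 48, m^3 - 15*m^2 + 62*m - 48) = m^2 - 9*m + 8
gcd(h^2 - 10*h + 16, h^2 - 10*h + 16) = h^2 - 10*h + 16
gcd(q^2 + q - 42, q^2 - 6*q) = q - 6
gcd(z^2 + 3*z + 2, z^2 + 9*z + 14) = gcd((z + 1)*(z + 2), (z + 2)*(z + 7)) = z + 2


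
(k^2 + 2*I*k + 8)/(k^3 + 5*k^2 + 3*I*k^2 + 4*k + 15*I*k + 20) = (k - 2*I)/(k^2 + k*(5 - I) - 5*I)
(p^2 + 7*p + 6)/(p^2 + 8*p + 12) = (p + 1)/(p + 2)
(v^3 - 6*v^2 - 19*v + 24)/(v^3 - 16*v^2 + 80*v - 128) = (v^2 + 2*v - 3)/(v^2 - 8*v + 16)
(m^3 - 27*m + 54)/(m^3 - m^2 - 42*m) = (m^2 - 6*m + 9)/(m*(m - 7))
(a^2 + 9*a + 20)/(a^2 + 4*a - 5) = (a + 4)/(a - 1)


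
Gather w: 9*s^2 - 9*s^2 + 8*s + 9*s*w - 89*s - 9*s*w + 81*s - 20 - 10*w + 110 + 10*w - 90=0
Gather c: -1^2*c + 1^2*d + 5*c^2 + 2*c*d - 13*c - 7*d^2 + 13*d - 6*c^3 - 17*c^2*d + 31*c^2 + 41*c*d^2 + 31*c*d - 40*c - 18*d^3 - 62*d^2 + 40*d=-6*c^3 + c^2*(36 - 17*d) + c*(41*d^2 + 33*d - 54) - 18*d^3 - 69*d^2 + 54*d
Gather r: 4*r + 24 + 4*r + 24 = 8*r + 48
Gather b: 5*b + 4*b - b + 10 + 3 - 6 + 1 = 8*b + 8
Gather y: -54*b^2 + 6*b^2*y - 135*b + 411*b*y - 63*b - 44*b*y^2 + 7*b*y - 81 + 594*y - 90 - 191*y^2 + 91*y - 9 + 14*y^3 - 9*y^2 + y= -54*b^2 - 198*b + 14*y^3 + y^2*(-44*b - 200) + y*(6*b^2 + 418*b + 686) - 180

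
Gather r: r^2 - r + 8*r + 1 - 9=r^2 + 7*r - 8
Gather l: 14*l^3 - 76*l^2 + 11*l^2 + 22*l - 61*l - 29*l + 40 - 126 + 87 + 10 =14*l^3 - 65*l^2 - 68*l + 11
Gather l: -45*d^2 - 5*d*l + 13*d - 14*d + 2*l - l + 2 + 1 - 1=-45*d^2 - d + l*(1 - 5*d) + 2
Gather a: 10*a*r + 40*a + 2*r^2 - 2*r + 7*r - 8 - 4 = a*(10*r + 40) + 2*r^2 + 5*r - 12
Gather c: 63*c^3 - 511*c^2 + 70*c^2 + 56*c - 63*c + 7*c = 63*c^3 - 441*c^2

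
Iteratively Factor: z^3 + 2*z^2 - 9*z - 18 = (z + 3)*(z^2 - z - 6) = (z - 3)*(z + 3)*(z + 2)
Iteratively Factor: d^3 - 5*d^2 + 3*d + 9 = (d + 1)*(d^2 - 6*d + 9) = (d - 3)*(d + 1)*(d - 3)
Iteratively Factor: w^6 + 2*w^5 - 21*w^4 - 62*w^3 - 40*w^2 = (w + 2)*(w^5 - 21*w^3 - 20*w^2) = w*(w + 2)*(w^4 - 21*w^2 - 20*w) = w^2*(w + 2)*(w^3 - 21*w - 20) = w^2*(w - 5)*(w + 2)*(w^2 + 5*w + 4) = w^2*(w - 5)*(w + 1)*(w + 2)*(w + 4)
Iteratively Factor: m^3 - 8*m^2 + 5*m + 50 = (m - 5)*(m^2 - 3*m - 10) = (m - 5)*(m + 2)*(m - 5)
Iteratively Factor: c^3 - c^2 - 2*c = (c + 1)*(c^2 - 2*c) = c*(c + 1)*(c - 2)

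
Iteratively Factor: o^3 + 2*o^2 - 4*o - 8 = (o + 2)*(o^2 - 4) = (o - 2)*(o + 2)*(o + 2)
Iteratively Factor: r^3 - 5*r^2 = (r - 5)*(r^2) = r*(r - 5)*(r)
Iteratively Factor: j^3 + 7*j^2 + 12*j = (j)*(j^2 + 7*j + 12) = j*(j + 3)*(j + 4)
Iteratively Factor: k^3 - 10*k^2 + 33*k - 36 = (k - 4)*(k^2 - 6*k + 9) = (k - 4)*(k - 3)*(k - 3)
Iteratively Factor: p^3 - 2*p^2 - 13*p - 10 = (p + 1)*(p^2 - 3*p - 10) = (p - 5)*(p + 1)*(p + 2)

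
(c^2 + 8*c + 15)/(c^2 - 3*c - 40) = (c + 3)/(c - 8)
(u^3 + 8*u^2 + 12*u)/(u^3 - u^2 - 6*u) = (u + 6)/(u - 3)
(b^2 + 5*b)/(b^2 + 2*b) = (b + 5)/(b + 2)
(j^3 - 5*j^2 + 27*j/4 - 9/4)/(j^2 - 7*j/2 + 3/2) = j - 3/2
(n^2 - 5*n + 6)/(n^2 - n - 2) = (n - 3)/(n + 1)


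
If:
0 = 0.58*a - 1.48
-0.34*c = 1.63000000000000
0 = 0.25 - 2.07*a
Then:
No Solution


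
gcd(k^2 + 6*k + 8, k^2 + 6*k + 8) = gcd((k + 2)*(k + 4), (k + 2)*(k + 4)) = k^2 + 6*k + 8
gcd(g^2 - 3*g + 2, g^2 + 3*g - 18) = 1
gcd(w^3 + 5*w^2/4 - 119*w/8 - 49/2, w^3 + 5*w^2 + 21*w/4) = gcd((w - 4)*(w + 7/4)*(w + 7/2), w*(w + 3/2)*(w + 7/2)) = w + 7/2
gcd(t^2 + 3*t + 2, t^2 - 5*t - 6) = t + 1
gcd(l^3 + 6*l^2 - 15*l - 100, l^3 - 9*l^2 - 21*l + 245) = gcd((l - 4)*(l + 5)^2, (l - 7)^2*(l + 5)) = l + 5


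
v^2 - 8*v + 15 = (v - 5)*(v - 3)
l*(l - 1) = l^2 - l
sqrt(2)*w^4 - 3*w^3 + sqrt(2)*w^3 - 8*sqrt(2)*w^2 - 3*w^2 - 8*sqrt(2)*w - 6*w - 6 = (w + 1)*(w - 3*sqrt(2))*(w + sqrt(2))*(sqrt(2)*w + 1)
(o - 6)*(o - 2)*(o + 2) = o^3 - 6*o^2 - 4*o + 24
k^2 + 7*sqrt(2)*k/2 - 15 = (k - 3*sqrt(2)/2)*(k + 5*sqrt(2))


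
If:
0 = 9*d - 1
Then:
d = 1/9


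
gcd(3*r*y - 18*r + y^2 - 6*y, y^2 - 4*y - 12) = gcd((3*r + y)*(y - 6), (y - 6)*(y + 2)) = y - 6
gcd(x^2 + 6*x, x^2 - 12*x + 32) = 1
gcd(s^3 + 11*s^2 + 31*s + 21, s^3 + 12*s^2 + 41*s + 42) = s^2 + 10*s + 21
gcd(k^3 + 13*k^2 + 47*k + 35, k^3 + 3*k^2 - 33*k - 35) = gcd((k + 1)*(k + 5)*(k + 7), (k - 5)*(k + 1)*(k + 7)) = k^2 + 8*k + 7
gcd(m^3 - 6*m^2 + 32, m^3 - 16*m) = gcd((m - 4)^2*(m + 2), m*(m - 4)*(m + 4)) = m - 4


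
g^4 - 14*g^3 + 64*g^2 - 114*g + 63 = (g - 7)*(g - 3)^2*(g - 1)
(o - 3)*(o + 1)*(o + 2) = o^3 - 7*o - 6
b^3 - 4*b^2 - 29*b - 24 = (b - 8)*(b + 1)*(b + 3)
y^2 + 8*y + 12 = (y + 2)*(y + 6)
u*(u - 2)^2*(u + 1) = u^4 - 3*u^3 + 4*u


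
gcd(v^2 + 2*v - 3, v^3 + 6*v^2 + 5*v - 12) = v^2 + 2*v - 3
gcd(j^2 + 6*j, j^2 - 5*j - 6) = 1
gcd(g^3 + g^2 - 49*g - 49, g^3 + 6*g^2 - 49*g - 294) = g^2 - 49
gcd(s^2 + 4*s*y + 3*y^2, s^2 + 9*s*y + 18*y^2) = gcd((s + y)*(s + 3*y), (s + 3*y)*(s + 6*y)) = s + 3*y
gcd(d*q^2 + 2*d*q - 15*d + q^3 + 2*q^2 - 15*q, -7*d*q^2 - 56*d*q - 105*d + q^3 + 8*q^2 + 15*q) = q + 5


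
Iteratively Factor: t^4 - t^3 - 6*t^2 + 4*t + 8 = (t + 2)*(t^3 - 3*t^2 + 4) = (t + 1)*(t + 2)*(t^2 - 4*t + 4) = (t - 2)*(t + 1)*(t + 2)*(t - 2)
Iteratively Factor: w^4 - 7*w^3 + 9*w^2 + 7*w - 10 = (w - 1)*(w^3 - 6*w^2 + 3*w + 10) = (w - 2)*(w - 1)*(w^2 - 4*w - 5) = (w - 5)*(w - 2)*(w - 1)*(w + 1)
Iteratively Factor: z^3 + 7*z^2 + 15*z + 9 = (z + 1)*(z^2 + 6*z + 9) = (z + 1)*(z + 3)*(z + 3)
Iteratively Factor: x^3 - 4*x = (x)*(x^2 - 4) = x*(x + 2)*(x - 2)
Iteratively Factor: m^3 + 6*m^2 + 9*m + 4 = (m + 4)*(m^2 + 2*m + 1) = (m + 1)*(m + 4)*(m + 1)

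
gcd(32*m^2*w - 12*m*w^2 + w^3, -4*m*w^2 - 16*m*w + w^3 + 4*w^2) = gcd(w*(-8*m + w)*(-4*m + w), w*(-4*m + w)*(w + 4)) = -4*m*w + w^2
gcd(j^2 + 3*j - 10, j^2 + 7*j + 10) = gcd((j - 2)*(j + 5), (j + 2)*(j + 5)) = j + 5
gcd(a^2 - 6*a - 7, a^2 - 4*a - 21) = a - 7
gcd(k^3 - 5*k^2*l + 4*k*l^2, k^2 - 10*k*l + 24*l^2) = k - 4*l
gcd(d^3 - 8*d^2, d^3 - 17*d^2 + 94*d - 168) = 1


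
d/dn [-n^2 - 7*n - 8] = -2*n - 7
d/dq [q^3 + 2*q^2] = q*(3*q + 4)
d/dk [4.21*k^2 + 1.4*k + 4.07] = 8.42*k + 1.4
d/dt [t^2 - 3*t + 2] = 2*t - 3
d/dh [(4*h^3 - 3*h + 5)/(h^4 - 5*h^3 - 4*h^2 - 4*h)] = (-4*h^6 - 7*h^4 - 82*h^3 + 63*h^2 + 40*h + 20)/(h^2*(h^6 - 10*h^5 + 17*h^4 + 32*h^3 + 56*h^2 + 32*h + 16))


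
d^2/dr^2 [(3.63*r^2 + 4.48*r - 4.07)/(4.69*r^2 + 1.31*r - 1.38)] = (152.480342*r^3 - 396.180246*r^2 + 23.938698*r - 36.62893)/(103.161709*r^6 + 86.444673*r^5 - 66.918327*r^4 - 48.623401*r^3 + 19.690254*r^2 + 7.484292*r - 2.628072)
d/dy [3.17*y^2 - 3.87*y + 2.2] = 6.34*y - 3.87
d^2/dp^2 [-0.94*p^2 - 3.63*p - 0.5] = -1.88000000000000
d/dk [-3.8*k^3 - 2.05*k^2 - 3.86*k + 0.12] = -11.4*k^2 - 4.1*k - 3.86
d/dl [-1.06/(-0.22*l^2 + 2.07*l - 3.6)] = (2.1942 - 0.4664*l)/(0.22*l^2 - 2.07*l + 3.6)^2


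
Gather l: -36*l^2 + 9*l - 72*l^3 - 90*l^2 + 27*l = -72*l^3 - 126*l^2 + 36*l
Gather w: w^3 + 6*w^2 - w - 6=w^3 + 6*w^2 - w - 6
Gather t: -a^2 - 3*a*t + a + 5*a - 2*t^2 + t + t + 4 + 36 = -a^2 + 6*a - 2*t^2 + t*(2 - 3*a) + 40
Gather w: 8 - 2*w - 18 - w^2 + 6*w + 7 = -w^2 + 4*w - 3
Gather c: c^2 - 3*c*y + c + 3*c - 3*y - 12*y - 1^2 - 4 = c^2 + c*(4 - 3*y) - 15*y - 5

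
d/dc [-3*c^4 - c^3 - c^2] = c*(-12*c^2 - 3*c - 2)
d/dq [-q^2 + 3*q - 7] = 3 - 2*q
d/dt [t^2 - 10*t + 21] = 2*t - 10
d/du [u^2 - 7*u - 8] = 2*u - 7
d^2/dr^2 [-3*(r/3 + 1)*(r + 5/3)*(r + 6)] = -6*r - 64/3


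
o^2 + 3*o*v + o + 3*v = (o + 1)*(o + 3*v)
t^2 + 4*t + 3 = (t + 1)*(t + 3)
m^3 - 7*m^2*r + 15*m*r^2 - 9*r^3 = (m - 3*r)^2*(m - r)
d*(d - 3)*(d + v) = d^3 + d^2*v - 3*d^2 - 3*d*v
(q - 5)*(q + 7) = q^2 + 2*q - 35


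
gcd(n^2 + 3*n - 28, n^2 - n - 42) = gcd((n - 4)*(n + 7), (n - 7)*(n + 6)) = 1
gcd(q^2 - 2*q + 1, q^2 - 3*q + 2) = q - 1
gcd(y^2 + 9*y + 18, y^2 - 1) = 1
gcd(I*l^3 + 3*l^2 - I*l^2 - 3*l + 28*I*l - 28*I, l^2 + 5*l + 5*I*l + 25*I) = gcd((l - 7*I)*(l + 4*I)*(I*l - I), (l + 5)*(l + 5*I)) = 1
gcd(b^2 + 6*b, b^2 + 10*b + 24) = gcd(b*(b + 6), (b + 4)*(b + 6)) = b + 6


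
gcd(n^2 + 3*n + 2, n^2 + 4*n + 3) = n + 1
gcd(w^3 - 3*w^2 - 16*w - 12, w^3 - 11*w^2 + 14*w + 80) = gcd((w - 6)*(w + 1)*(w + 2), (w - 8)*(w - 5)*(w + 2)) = w + 2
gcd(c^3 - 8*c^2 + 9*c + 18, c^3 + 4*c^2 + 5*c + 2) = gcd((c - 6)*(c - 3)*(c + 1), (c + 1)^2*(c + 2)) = c + 1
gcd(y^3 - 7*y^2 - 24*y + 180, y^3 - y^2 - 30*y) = y^2 - y - 30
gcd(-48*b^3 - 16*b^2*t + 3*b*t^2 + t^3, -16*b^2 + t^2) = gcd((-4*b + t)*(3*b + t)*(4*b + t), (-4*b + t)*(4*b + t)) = -16*b^2 + t^2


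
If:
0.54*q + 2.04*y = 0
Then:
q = -3.77777777777778*y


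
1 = 1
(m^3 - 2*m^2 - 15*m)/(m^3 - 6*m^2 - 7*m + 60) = m/(m - 4)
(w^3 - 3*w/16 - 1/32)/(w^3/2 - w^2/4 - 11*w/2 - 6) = (-32*w^3 + 6*w + 1)/(8*(-2*w^3 + w^2 + 22*w + 24))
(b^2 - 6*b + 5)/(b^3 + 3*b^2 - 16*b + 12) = (b - 5)/(b^2 + 4*b - 12)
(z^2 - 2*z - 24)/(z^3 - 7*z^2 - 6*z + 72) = (z + 4)/(z^2 - z - 12)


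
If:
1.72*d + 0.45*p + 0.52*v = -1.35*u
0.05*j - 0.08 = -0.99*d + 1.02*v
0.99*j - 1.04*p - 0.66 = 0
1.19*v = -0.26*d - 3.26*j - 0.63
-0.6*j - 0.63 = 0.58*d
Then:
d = -1.64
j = 0.54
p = -0.12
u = 2.77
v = -1.65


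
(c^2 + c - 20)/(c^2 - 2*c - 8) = (c + 5)/(c + 2)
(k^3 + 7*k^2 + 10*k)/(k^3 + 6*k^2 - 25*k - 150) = k*(k + 2)/(k^2 + k - 30)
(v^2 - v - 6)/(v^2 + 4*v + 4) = (v - 3)/(v + 2)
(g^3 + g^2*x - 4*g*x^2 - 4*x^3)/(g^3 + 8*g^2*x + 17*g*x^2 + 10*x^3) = (g - 2*x)/(g + 5*x)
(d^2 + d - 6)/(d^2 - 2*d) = (d + 3)/d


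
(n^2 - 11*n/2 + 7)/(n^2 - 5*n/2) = (2*n^2 - 11*n + 14)/(n*(2*n - 5))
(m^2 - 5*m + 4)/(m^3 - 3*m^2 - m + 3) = (m - 4)/(m^2 - 2*m - 3)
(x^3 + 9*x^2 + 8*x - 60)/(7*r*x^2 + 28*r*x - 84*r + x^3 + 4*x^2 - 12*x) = (x + 5)/(7*r + x)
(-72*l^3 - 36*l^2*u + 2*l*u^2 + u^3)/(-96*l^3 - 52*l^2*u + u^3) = (-6*l + u)/(-8*l + u)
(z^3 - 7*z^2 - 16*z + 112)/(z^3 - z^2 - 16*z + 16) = (z - 7)/(z - 1)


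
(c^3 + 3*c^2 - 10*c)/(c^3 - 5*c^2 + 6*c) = (c + 5)/(c - 3)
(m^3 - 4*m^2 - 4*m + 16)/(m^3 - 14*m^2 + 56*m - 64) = (m + 2)/(m - 8)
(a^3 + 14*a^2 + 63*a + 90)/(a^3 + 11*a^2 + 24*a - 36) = (a^2 + 8*a + 15)/(a^2 + 5*a - 6)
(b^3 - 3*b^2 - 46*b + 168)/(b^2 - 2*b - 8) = (b^2 + b - 42)/(b + 2)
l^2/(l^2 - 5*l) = l/(l - 5)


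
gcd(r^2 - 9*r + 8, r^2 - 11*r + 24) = r - 8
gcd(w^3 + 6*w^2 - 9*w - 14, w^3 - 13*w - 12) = w + 1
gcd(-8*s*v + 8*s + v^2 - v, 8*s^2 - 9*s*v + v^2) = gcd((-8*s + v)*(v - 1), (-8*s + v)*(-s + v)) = 8*s - v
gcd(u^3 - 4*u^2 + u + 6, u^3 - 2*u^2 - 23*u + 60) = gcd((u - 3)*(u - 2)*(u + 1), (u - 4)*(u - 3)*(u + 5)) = u - 3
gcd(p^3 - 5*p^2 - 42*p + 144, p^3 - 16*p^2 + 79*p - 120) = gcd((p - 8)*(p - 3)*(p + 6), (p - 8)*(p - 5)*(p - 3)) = p^2 - 11*p + 24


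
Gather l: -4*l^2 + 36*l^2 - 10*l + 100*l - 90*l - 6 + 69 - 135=32*l^2 - 72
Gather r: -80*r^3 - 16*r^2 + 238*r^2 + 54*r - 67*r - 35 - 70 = -80*r^3 + 222*r^2 - 13*r - 105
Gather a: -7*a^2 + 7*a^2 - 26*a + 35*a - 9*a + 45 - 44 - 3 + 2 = 0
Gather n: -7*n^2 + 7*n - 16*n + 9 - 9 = -7*n^2 - 9*n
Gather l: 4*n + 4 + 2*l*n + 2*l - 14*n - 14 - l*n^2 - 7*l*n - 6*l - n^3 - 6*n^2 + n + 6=l*(-n^2 - 5*n - 4) - n^3 - 6*n^2 - 9*n - 4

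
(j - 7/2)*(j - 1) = j^2 - 9*j/2 + 7/2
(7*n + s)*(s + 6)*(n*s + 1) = 7*n^2*s^2 + 42*n^2*s + n*s^3 + 6*n*s^2 + 7*n*s + 42*n + s^2 + 6*s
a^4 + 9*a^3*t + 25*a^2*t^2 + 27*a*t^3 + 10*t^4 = (a + t)^2*(a + 2*t)*(a + 5*t)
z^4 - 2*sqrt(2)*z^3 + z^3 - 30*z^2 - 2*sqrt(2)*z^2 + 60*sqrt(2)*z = z*(z - 5)*(z + 6)*(z - 2*sqrt(2))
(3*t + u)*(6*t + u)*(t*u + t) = 18*t^3*u + 18*t^3 + 9*t^2*u^2 + 9*t^2*u + t*u^3 + t*u^2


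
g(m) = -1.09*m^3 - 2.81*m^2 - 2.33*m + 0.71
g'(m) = -3.27*m^2 - 5.62*m - 2.33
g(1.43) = -11.56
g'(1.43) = -17.05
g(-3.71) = 26.34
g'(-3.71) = -26.49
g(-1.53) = 1.60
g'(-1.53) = -1.39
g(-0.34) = 1.22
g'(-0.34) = -0.80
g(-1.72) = 1.95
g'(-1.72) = -2.34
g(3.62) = -96.26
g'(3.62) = -65.53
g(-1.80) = 2.16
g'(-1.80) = -2.81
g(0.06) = 0.56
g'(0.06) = -2.68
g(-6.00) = 148.97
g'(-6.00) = -86.33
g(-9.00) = 588.68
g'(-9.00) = -216.62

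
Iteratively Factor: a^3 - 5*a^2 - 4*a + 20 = (a - 2)*(a^2 - 3*a - 10) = (a - 5)*(a - 2)*(a + 2)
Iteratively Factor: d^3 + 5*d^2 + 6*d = (d + 3)*(d^2 + 2*d) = d*(d + 3)*(d + 2)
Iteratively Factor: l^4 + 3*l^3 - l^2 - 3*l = (l)*(l^3 + 3*l^2 - l - 3) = l*(l - 1)*(l^2 + 4*l + 3) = l*(l - 1)*(l + 3)*(l + 1)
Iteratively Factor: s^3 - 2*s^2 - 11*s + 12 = (s - 1)*(s^2 - s - 12) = (s - 1)*(s + 3)*(s - 4)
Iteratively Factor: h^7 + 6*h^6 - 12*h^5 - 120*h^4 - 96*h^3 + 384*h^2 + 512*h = (h - 4)*(h^6 + 10*h^5 + 28*h^4 - 8*h^3 - 128*h^2 - 128*h) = h*(h - 4)*(h^5 + 10*h^4 + 28*h^3 - 8*h^2 - 128*h - 128) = h*(h - 4)*(h + 2)*(h^4 + 8*h^3 + 12*h^2 - 32*h - 64) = h*(h - 4)*(h + 2)*(h + 4)*(h^3 + 4*h^2 - 4*h - 16) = h*(h - 4)*(h + 2)*(h + 4)^2*(h^2 - 4) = h*(h - 4)*(h - 2)*(h + 2)*(h + 4)^2*(h + 2)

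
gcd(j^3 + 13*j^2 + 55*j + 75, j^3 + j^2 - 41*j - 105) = j^2 + 8*j + 15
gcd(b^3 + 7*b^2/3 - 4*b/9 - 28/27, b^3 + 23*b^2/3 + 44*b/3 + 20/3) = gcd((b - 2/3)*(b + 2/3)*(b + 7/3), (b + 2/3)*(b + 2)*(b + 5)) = b + 2/3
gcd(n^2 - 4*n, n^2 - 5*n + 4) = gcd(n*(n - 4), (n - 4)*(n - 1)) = n - 4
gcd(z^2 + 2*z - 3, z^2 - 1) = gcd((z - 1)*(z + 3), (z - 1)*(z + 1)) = z - 1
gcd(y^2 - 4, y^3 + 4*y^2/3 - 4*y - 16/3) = y^2 - 4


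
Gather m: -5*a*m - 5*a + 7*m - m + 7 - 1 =-5*a + m*(6 - 5*a) + 6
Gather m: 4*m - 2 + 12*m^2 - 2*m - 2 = 12*m^2 + 2*m - 4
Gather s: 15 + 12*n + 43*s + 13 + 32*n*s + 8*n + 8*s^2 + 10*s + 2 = 20*n + 8*s^2 + s*(32*n + 53) + 30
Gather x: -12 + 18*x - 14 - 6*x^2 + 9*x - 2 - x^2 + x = -7*x^2 + 28*x - 28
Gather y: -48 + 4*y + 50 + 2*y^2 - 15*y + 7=2*y^2 - 11*y + 9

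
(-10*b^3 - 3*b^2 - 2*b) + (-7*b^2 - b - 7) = -10*b^3 - 10*b^2 - 3*b - 7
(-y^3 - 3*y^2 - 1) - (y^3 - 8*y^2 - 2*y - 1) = -2*y^3 + 5*y^2 + 2*y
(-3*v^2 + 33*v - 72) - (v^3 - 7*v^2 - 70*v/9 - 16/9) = -v^3 + 4*v^2 + 367*v/9 - 632/9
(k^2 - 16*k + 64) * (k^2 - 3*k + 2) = k^4 - 19*k^3 + 114*k^2 - 224*k + 128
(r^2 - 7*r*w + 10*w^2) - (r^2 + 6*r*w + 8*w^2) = -13*r*w + 2*w^2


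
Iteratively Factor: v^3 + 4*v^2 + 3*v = (v)*(v^2 + 4*v + 3) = v*(v + 3)*(v + 1)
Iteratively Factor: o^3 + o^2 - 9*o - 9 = (o - 3)*(o^2 + 4*o + 3) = (o - 3)*(o + 1)*(o + 3)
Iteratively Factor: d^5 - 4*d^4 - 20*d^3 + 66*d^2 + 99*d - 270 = (d - 3)*(d^4 - d^3 - 23*d^2 - 3*d + 90) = (d - 5)*(d - 3)*(d^3 + 4*d^2 - 3*d - 18) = (d - 5)*(d - 3)*(d - 2)*(d^2 + 6*d + 9) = (d - 5)*(d - 3)*(d - 2)*(d + 3)*(d + 3)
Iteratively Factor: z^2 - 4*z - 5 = (z + 1)*(z - 5)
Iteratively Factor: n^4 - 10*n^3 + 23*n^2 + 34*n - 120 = (n + 2)*(n^3 - 12*n^2 + 47*n - 60) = (n - 3)*(n + 2)*(n^2 - 9*n + 20) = (n - 5)*(n - 3)*(n + 2)*(n - 4)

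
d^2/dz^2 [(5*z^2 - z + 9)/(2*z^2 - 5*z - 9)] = 2*(46*z^3 + 378*z^2 - 324*z + 837)/(8*z^6 - 60*z^5 + 42*z^4 + 415*z^3 - 189*z^2 - 1215*z - 729)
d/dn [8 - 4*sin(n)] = -4*cos(n)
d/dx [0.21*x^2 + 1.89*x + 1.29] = 0.42*x + 1.89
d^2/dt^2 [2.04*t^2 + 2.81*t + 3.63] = 4.08000000000000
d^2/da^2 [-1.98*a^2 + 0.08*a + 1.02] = -3.96000000000000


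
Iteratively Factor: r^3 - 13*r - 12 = (r + 3)*(r^2 - 3*r - 4) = (r - 4)*(r + 3)*(r + 1)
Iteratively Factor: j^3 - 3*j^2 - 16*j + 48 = (j - 3)*(j^2 - 16) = (j - 3)*(j + 4)*(j - 4)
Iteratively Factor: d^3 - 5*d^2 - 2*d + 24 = (d - 4)*(d^2 - d - 6) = (d - 4)*(d - 3)*(d + 2)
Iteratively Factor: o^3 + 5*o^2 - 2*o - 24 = (o + 4)*(o^2 + o - 6) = (o + 3)*(o + 4)*(o - 2)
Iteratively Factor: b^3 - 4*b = (b - 2)*(b^2 + 2*b) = (b - 2)*(b + 2)*(b)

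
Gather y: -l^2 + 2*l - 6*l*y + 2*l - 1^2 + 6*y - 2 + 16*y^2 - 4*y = -l^2 + 4*l + 16*y^2 + y*(2 - 6*l) - 3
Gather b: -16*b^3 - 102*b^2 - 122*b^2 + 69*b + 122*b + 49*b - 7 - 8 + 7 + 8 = -16*b^3 - 224*b^2 + 240*b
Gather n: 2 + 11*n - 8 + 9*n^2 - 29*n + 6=9*n^2 - 18*n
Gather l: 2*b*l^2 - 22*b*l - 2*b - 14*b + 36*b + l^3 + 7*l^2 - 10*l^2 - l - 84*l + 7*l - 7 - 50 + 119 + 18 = 20*b + l^3 + l^2*(2*b - 3) + l*(-22*b - 78) + 80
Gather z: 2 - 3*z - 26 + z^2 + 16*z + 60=z^2 + 13*z + 36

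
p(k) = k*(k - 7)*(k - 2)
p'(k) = k*(k - 7) + k*(k - 2) + (k - 7)*(k - 2) = 3*k^2 - 18*k + 14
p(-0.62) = -12.38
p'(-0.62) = 26.31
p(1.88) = 1.16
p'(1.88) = -9.24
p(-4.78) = -381.77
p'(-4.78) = 168.59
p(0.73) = 5.81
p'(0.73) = 2.46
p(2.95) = -11.35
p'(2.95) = -12.99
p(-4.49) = -334.82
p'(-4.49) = 155.30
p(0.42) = 4.37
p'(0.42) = 6.97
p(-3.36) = -186.58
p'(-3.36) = 108.35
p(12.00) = 600.00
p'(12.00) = 230.00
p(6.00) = -24.00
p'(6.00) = 14.00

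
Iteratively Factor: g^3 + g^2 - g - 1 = (g - 1)*(g^2 + 2*g + 1) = (g - 1)*(g + 1)*(g + 1)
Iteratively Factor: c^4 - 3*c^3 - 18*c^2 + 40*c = (c - 2)*(c^3 - c^2 - 20*c) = c*(c - 2)*(c^2 - c - 20) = c*(c - 5)*(c - 2)*(c + 4)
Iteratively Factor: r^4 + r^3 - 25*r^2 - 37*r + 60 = (r - 5)*(r^3 + 6*r^2 + 5*r - 12) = (r - 5)*(r - 1)*(r^2 + 7*r + 12) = (r - 5)*(r - 1)*(r + 4)*(r + 3)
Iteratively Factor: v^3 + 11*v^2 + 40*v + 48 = (v + 4)*(v^2 + 7*v + 12) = (v + 4)^2*(v + 3)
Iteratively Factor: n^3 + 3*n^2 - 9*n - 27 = (n - 3)*(n^2 + 6*n + 9) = (n - 3)*(n + 3)*(n + 3)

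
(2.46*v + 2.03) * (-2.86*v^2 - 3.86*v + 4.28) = -7.0356*v^3 - 15.3014*v^2 + 2.693*v + 8.6884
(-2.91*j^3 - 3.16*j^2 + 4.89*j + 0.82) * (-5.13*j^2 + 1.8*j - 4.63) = 14.9283*j^5 + 10.9728*j^4 - 17.3004*j^3 + 19.2262*j^2 - 21.1647*j - 3.7966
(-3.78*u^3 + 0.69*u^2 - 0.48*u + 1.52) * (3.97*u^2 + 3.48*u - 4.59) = -15.0066*u^5 - 10.4151*u^4 + 17.8458*u^3 + 1.1969*u^2 + 7.4928*u - 6.9768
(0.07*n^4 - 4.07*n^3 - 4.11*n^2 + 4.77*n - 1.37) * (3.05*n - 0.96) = 0.2135*n^5 - 12.4807*n^4 - 8.6283*n^3 + 18.4941*n^2 - 8.7577*n + 1.3152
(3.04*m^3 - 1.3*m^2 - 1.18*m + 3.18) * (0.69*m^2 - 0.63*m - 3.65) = 2.0976*m^5 - 2.8122*m^4 - 11.0912*m^3 + 7.6826*m^2 + 2.3036*m - 11.607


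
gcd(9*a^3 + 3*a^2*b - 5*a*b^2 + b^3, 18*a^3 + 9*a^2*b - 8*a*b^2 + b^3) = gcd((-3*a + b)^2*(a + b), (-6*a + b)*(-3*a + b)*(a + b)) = 3*a^2 + 2*a*b - b^2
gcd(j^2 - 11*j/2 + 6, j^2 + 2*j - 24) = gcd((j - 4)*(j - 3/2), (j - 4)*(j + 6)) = j - 4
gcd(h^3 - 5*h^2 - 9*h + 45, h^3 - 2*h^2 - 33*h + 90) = h^2 - 8*h + 15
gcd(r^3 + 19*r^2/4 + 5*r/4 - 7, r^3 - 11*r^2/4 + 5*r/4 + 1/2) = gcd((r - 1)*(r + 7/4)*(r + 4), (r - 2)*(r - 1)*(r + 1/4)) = r - 1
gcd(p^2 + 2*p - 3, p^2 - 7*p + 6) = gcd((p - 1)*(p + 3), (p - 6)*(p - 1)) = p - 1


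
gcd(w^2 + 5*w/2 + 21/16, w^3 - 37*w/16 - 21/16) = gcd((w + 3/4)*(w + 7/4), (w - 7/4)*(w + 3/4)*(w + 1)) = w + 3/4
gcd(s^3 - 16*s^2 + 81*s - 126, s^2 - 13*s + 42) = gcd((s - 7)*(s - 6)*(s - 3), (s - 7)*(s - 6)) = s^2 - 13*s + 42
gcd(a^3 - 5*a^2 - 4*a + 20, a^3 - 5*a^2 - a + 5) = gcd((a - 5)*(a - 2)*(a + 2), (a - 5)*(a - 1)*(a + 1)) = a - 5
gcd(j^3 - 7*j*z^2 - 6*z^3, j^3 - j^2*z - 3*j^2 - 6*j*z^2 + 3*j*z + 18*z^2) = -j^2 + j*z + 6*z^2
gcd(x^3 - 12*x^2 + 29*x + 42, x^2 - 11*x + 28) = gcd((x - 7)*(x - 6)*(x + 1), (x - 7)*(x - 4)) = x - 7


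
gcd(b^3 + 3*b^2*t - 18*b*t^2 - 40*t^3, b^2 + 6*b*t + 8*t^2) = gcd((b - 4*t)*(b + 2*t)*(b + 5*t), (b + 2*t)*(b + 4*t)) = b + 2*t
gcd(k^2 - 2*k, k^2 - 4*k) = k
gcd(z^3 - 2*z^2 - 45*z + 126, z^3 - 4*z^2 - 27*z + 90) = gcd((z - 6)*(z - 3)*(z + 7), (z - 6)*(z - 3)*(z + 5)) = z^2 - 9*z + 18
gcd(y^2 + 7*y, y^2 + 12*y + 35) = y + 7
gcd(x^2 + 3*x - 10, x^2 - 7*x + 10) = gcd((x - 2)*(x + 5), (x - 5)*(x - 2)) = x - 2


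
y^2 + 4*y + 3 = (y + 1)*(y + 3)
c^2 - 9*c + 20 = (c - 5)*(c - 4)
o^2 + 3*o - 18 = (o - 3)*(o + 6)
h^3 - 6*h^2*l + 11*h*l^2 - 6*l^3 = (h - 3*l)*(h - 2*l)*(h - l)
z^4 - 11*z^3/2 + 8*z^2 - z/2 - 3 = (z - 3)*(z - 2)*(z - 1)*(z + 1/2)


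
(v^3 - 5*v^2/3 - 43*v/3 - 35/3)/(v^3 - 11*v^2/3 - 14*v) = (v^2 - 4*v - 5)/(v*(v - 6))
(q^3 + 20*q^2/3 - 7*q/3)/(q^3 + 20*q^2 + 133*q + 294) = q*(3*q - 1)/(3*(q^2 + 13*q + 42))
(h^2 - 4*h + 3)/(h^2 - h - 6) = (h - 1)/(h + 2)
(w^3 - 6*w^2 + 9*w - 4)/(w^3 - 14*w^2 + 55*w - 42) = (w^2 - 5*w + 4)/(w^2 - 13*w + 42)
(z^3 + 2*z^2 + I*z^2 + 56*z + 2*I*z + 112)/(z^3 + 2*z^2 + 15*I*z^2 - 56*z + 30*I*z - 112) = (z - 7*I)/(z + 7*I)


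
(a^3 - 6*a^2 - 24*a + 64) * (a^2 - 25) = a^5 - 6*a^4 - 49*a^3 + 214*a^2 + 600*a - 1600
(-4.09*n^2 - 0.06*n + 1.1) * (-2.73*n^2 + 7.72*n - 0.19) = 11.1657*n^4 - 31.411*n^3 - 2.6891*n^2 + 8.5034*n - 0.209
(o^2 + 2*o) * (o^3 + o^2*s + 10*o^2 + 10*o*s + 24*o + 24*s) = o^5 + o^4*s + 12*o^4 + 12*o^3*s + 44*o^3 + 44*o^2*s + 48*o^2 + 48*o*s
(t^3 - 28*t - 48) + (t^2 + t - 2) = t^3 + t^2 - 27*t - 50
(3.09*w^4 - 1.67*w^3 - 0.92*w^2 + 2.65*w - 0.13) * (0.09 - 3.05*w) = -9.4245*w^5 + 5.3716*w^4 + 2.6557*w^3 - 8.1653*w^2 + 0.635*w - 0.0117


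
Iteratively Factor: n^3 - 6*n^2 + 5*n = (n - 5)*(n^2 - n) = (n - 5)*(n - 1)*(n)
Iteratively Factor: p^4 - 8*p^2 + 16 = (p + 2)*(p^3 - 2*p^2 - 4*p + 8) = (p - 2)*(p + 2)*(p^2 - 4) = (p - 2)^2*(p + 2)*(p + 2)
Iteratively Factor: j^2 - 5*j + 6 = (j - 3)*(j - 2)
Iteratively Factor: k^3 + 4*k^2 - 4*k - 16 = (k + 2)*(k^2 + 2*k - 8) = (k + 2)*(k + 4)*(k - 2)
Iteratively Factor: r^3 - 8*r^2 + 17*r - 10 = (r - 2)*(r^2 - 6*r + 5) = (r - 5)*(r - 2)*(r - 1)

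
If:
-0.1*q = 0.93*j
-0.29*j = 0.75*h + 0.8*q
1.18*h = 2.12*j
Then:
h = 0.00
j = 0.00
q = 0.00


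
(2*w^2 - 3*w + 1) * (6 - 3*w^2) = -6*w^4 + 9*w^3 + 9*w^2 - 18*w + 6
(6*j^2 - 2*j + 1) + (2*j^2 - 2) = 8*j^2 - 2*j - 1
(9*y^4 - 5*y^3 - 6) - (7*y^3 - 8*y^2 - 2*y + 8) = 9*y^4 - 12*y^3 + 8*y^2 + 2*y - 14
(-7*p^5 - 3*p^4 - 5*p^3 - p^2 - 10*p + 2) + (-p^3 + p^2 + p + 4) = -7*p^5 - 3*p^4 - 6*p^3 - 9*p + 6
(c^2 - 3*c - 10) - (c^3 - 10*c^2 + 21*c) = -c^3 + 11*c^2 - 24*c - 10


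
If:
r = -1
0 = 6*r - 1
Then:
No Solution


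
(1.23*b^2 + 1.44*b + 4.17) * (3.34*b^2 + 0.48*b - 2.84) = 4.1082*b^4 + 5.4*b^3 + 11.1258*b^2 - 2.088*b - 11.8428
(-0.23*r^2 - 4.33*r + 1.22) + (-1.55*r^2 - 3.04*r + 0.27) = -1.78*r^2 - 7.37*r + 1.49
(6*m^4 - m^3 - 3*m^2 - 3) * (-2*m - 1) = -12*m^5 - 4*m^4 + 7*m^3 + 3*m^2 + 6*m + 3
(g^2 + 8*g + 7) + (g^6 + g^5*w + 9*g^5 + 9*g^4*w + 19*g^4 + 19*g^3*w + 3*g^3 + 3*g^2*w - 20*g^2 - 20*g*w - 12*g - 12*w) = g^6 + g^5*w + 9*g^5 + 9*g^4*w + 19*g^4 + 19*g^3*w + 3*g^3 + 3*g^2*w - 19*g^2 - 20*g*w - 4*g - 12*w + 7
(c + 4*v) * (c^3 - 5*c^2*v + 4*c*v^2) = c^4 - c^3*v - 16*c^2*v^2 + 16*c*v^3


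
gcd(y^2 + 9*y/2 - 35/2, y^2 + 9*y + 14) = y + 7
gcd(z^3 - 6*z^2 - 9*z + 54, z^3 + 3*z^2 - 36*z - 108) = z^2 - 3*z - 18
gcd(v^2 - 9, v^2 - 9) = v^2 - 9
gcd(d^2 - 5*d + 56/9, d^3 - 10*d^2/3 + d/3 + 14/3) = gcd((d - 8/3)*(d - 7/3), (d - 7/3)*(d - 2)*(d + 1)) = d - 7/3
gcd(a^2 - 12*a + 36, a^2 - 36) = a - 6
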